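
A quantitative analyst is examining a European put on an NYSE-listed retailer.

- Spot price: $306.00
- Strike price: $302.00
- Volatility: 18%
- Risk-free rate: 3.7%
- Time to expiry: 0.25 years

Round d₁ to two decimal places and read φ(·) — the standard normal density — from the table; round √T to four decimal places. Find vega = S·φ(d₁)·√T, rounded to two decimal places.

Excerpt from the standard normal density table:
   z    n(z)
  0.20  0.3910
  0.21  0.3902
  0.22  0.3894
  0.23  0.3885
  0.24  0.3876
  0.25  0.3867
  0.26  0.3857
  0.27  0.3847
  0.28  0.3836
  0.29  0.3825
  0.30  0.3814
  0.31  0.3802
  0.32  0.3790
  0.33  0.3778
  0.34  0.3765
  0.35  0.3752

58.52

σ√T = 0.18·√0.25 = 0.0900
d₁ = [ln(306/302) + (0.037 + ½·0.18²)·0.25] / (σ√T) = (0.0132 + 0.0133) / 0.0900 = 0.2940 ⇒ 0.29
√T = √0.25 = 0.5000
φ(d₁) = φ(0.29) = 0.3825
vega = S·φ(d₁)·√T = 306·0.3825·0.5000 = 58.5225
(The call has the same vega.)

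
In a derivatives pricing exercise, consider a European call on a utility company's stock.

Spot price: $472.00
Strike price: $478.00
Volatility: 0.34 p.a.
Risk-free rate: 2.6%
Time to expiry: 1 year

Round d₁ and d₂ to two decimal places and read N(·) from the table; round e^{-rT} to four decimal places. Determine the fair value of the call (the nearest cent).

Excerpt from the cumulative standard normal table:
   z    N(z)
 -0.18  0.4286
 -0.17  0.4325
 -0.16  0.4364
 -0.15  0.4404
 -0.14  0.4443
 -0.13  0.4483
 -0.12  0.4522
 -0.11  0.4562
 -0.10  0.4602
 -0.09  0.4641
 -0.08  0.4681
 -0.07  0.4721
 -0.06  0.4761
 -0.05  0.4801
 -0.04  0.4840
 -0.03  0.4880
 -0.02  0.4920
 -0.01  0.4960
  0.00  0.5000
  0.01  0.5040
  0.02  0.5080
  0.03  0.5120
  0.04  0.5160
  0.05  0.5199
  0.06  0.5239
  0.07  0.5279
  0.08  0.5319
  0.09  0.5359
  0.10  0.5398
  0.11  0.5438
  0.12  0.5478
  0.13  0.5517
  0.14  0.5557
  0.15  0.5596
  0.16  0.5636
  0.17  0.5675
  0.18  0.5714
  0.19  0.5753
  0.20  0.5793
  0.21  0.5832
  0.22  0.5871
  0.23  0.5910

σ√T = 0.34·√1 = 0.3400
d₁ = [ln(472/478) + (0.026 + 0.34²/2)·1] / 0.3400 = [-0.0126 + 0.0838] / 0.3400 = 0.2093 ≈ 0.21
d₂ = d₁ − σ√T = 0.2093 − 0.3400 = -0.1307 ≈ -0.13
e^(−rT) = e^(−0.026·1) = 0.9743
N(d₁) = N(0.21) = 0.5832;  N(d₂) = N(-0.13) = 0.4483
C = 472·0.5832 − 478·0.9743·0.4483 = 275.2704 − 208.7802 = 66.4902

$66.49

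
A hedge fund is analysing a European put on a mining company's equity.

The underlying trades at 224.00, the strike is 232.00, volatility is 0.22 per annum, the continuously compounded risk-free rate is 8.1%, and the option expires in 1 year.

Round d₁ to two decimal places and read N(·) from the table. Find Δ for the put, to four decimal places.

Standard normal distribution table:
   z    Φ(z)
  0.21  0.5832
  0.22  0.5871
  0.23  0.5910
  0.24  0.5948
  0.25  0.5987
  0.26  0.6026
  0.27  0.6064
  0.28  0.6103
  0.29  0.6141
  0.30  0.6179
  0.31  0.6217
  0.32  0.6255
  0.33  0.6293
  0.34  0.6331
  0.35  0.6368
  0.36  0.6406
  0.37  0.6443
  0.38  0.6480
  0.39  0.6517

-0.3745

σ√T = 0.22 × 1.0000 = 0.2200
d₁ = [ln(224/232) + (0.081 + ½·0.22²)·1] / (σ√T) = (-0.0351 + 0.1052) / 0.2200 = 0.3187 ≈ 0.32
N(d₁) = N(0.32) = 0.6255
Δ_put = N(d₁) − 1 = 0.6255 − 1 = -0.3745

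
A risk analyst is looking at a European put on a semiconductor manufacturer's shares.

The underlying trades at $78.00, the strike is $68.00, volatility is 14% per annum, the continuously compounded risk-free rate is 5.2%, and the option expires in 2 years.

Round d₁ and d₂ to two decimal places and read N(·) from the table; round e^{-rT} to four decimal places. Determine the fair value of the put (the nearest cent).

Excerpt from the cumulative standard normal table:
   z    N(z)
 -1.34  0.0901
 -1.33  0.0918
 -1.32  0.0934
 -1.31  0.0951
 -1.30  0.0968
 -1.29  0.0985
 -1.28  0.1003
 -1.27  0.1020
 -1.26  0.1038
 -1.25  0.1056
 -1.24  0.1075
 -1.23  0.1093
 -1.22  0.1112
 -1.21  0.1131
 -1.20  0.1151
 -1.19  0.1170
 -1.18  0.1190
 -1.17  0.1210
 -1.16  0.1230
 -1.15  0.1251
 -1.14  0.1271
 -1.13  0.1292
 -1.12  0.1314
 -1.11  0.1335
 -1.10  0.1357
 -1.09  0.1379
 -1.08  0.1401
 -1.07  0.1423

σ√T = 0.14·√2 = 0.1980
ln(S/K) + (r + σ²/2)T = ln(78/68) + (0.052 + 0.14²/2)·2 = 0.1372 + 0.1236 = 0.2608
d₁ = 0.2608 / 0.1980 = 1.3172 ⇒ 1.32
d₂ = d₁ − σ√T = 1.3172 − 0.1980 = 1.1193 ⇒ 1.12
exp(−rT) = exp(−0.052·2) = 0.9012
N(−d₂) = N(-1.12) = 0.1314;  N(−d₁) = N(-1.32) = 0.0934
P = 68·0.9012·0.1314 − 78·0.0934 = 8.0524 − 7.2852 = 0.7672

$0.77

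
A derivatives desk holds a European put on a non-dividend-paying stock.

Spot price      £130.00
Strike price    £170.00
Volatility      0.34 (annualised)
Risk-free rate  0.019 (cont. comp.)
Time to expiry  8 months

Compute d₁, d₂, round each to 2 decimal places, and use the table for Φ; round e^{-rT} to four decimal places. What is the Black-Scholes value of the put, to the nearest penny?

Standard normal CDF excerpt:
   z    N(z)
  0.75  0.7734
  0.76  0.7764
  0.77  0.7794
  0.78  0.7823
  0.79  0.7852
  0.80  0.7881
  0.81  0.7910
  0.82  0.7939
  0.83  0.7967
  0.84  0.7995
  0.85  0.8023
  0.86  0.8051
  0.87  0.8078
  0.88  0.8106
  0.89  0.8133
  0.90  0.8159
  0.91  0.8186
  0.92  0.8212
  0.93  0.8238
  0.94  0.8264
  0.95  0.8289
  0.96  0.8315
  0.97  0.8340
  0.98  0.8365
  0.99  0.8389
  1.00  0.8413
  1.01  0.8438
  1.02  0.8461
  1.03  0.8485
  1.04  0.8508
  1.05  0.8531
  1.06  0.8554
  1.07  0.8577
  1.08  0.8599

σ√T = 0.34 × 0.8165 = 0.2776
d₁ = [ln(130/170) + (0.019 + ½·0.34²)·0.6667] / (σ√T) = (-0.2683 + 0.0512) / 0.2776 = -0.7819 ≈ -0.78
d₂ = -0.7819 − 0.2776 = -1.0595 ≈ -1.06
exp(−rT) = exp(−0.019·0.6667) = 0.9874
P = 170·0.9874·N(1.06) − 130·N(0.78) = 170·0.9874·0.8554 − 130·0.7823 = 143.5857 − 101.6990 = 41.8867

£41.89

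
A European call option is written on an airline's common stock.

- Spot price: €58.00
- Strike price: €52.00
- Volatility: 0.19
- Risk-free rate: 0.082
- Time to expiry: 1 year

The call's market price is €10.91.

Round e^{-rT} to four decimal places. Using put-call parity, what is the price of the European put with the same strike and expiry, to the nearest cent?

€0.82

e^(−rT) = e^(−0.082·1) = 0.9213
Put-call parity: C − P = S − K·e^(−rT) = 58 − 52·0.9213 = 58 − 47.9076 = 10.0924
P = C − (C − P) = 10.91 − (10.0924) = 0.8176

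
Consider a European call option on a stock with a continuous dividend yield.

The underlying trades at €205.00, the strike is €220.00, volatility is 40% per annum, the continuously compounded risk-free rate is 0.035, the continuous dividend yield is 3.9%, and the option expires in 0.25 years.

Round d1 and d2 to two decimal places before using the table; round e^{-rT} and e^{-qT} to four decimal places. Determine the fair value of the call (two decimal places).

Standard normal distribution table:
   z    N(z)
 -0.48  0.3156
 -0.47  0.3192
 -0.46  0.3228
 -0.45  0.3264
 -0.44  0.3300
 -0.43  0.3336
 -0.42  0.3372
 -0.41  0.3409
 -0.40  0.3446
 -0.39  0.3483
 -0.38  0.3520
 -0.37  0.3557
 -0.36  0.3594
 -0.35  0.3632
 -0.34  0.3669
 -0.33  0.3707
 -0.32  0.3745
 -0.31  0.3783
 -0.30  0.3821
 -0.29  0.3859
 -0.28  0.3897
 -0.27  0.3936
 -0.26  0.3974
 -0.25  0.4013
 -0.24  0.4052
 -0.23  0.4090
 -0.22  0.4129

σ√T = 0.4·√0.25 = 0.2000
d₁ = [ln(205/220) + (0.035 − 0.039 + ½·0.4²)·0.25] / (σ√T) = (-0.0706 + 0.0190) / 0.2000 = -0.2581 ≈ -0.26
d₂ = -0.2581 − 0.2000 = -0.4581 ≈ -0.46
e^(−qT) = e^(−0.039·0.25) = 0.9903;  e^(−rT) = e^(−0.035·0.25) = 0.9913
C = 205·0.9903·N(-0.26) − 220·0.9913·N(-0.46) = 205·0.9903·0.3974 − 220·0.9913·0.3228 = 80.6768 − 70.3982 = 10.2786

€10.28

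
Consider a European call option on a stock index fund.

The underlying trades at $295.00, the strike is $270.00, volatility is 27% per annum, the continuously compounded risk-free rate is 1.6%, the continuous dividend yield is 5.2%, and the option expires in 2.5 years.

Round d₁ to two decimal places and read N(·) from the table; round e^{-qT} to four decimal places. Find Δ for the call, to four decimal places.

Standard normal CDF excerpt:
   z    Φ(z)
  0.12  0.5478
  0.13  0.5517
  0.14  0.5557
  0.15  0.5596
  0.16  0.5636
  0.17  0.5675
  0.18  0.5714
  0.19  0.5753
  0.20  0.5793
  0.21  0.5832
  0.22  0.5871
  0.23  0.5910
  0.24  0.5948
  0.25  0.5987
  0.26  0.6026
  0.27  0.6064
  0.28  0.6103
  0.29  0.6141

0.5121

T = 2.5;  σ√T = 0.4269
ln(S/K) + (r − q + σ²/2)T = ln(295/270) + (0.016 − 0.052 + 0.27²/2)·2.5 = 0.0886 + 0.0011 = 0.0897
d₁ = 0.0897 / 0.4269 = 0.2101 ≈ 0.21
N(d₁) = N(0.21) = 0.5832
Δ_call = exp(−qT)·N(d₁) = 0.8781·0.5832 = 0.5121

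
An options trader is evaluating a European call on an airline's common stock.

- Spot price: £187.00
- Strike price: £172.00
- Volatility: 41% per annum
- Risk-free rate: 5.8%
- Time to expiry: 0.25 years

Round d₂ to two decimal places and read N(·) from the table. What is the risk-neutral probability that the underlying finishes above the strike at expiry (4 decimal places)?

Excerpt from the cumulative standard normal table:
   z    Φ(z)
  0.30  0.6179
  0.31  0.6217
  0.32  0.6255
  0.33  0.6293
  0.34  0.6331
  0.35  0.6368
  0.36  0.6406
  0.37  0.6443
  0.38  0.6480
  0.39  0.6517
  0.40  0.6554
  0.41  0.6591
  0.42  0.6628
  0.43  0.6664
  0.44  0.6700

0.6480

σ√T = 0.41 × 0.5000 = 0.2050
ln(S/K) + (r + σ²/2)T = ln(187/172) + (0.058 + 0.41²/2)·0.25 = 0.0836 + 0.0355 = 0.1191
d₁ = 0.1191 / 0.2050 = 0.5811 → 0.58
d₂ = d₁ − σ√T = 0.5811 − 0.2050 = 0.3761 → 0.38
Pr(exercise) under Q = N(d₂) = 0.6480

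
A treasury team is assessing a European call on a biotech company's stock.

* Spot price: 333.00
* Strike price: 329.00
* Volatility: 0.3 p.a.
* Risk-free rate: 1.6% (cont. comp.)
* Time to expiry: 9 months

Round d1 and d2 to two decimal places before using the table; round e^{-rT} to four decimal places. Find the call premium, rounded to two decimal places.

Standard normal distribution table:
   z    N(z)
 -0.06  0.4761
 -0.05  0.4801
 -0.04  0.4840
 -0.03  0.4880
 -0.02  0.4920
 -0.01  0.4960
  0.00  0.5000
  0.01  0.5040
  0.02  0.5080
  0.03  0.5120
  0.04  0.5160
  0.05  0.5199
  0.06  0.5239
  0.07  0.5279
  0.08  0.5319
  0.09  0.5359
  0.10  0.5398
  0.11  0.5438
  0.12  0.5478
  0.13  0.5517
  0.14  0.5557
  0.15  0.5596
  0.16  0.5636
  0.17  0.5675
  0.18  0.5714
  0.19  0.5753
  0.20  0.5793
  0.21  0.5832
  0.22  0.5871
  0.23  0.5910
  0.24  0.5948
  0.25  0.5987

38.16

T = 0.75;  σ√T = 0.2598
d₁ = [ln(333/329) + (0.016 + ½·0.3²)·0.75] / (σ√T) = (0.0121 + 0.0457) / 0.2598 = 0.2226 ⇒ 0.22
d₂ = 0.2226 − 0.2598 = -0.0372 ⇒ -0.04
exp(−rT) = exp(−0.016·0.75) = 0.9881
N(d₁) = N(0.22) = 0.5871;  N(d₂) = N(-0.04) = 0.4840
C = 333·0.5871 − 329·0.9881·0.4840 = 195.5043 − 157.3411 = 38.1632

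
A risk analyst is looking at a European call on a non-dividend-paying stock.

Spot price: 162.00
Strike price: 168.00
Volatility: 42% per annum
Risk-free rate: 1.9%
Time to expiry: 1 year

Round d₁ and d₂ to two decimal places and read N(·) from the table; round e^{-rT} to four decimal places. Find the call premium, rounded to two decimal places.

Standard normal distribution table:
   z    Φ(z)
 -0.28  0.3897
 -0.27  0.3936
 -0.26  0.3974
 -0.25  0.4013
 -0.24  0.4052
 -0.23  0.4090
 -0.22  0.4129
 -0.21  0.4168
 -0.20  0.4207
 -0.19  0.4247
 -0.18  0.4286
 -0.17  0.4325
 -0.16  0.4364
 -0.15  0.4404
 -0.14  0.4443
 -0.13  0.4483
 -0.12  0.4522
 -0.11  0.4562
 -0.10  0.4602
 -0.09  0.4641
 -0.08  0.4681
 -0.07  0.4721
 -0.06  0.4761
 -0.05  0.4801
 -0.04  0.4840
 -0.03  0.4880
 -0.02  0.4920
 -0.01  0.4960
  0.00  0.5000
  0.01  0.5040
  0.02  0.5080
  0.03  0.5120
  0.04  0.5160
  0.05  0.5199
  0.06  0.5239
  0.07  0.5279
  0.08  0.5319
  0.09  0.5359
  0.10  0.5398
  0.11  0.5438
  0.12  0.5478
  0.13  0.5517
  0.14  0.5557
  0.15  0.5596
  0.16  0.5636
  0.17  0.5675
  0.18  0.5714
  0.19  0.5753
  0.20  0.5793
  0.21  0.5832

25.78

σ√T = 0.42·√1 = 0.4200
d₁ = [ln(162/168) + (0.019 + 0.42²/2)·1] / 0.4200 = [-0.0364 + 0.1072] / 0.4200 = 0.1686 → 0.17
d₂ = d₁ − σ√T = 0.1686 − 0.4200 = -0.2514 → -0.25
e^(−rT) = e^(−0.019·1) = 0.9812
N(d₁) = N(0.17) = 0.5675;  N(d₂) = N(-0.25) = 0.4013
C = 162·0.5675 − 168·0.9812·0.4013 = 91.9350 − 66.1509 = 25.7841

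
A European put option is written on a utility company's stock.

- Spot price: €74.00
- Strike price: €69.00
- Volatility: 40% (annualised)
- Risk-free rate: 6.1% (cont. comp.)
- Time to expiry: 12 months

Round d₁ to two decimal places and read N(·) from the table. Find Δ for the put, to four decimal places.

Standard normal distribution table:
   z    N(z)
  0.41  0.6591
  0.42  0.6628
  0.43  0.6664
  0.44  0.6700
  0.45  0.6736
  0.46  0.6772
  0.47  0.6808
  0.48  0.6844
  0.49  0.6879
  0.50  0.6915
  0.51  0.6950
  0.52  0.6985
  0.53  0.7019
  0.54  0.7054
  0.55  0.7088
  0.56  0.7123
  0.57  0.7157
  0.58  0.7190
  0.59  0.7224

-0.2981

T = 1;  σ√T = 0.4000
d₁ = [ln(74/69) + (0.061 + 0.4²/2)·1] / 0.4000 = [0.0700 + 0.1410] / 0.4000 = 0.5274 → 0.53
N(d₁) = N(0.53) = 0.7019
Δ_put = N(d₁) − 1 = 0.7019 − 1 = -0.2981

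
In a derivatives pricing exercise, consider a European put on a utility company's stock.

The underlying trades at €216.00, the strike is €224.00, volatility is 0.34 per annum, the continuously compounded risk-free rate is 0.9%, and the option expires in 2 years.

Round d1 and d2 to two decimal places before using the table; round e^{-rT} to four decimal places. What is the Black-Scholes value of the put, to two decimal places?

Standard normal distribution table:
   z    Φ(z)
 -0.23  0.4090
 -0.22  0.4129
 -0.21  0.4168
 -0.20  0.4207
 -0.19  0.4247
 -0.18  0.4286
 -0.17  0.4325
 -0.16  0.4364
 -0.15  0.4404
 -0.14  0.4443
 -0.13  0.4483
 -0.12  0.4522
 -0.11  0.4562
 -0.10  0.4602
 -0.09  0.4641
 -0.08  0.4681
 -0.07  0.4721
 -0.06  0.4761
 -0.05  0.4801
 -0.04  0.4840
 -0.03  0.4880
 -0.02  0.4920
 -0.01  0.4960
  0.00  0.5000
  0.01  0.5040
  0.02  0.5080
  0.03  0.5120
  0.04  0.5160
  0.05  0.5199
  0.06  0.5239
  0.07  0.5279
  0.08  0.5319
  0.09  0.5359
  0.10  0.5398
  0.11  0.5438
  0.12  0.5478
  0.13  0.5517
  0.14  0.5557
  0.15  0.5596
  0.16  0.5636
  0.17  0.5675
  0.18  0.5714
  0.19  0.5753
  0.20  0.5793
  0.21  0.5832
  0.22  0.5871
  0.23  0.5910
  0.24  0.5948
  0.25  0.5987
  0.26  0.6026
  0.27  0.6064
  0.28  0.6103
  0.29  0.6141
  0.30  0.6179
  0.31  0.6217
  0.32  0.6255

€43.40

T = 2;  σ√T = 0.4808
d₁ = [ln(216/224) + (0.009 + ½·0.34²)·2] / (σ√T) = (-0.0364 + 0.1336) / 0.4808 = 0.2022 which rounds to 0.20
d₂ = 0.2022 − 0.4808 = -0.2786 which rounds to -0.28
e^(−rT) = e^(−0.009·2) = 0.9822
P = 224·0.9822·N(0.28) − 216·N(-0.20) = 224·0.9822·0.6103 − 216·0.4207 = 134.2738 − 90.8712 = 43.4026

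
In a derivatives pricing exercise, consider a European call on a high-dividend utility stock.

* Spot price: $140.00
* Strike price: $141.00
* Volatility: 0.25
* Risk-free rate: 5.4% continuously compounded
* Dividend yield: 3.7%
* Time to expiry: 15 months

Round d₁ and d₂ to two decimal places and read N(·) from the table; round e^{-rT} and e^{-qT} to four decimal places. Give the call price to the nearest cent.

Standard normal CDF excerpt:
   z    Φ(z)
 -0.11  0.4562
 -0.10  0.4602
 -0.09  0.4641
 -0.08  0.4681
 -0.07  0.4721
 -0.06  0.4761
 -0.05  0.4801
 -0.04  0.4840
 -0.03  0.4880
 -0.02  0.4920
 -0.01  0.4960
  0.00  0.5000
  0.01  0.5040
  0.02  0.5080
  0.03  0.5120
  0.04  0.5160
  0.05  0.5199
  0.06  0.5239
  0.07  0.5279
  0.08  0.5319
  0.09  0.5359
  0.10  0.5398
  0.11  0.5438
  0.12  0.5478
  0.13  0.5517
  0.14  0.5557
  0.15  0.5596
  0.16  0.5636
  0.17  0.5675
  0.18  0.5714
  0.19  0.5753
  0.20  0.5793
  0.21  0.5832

$15.74

σ√T = 0.25·√1.25 = 0.2795
ln(S/K) + (r − q + σ²/2)T = ln(140/141) + (0.054 − 0.037 + 0.25²/2)·1.25 = -0.0071 + 0.0603 = 0.0532
d₁ = 0.0532 / 0.2795 = 0.1903 → 0.19
d₂ = d₁ − σ√T = 0.1903 − 0.2795 = -0.0892 → -0.09
exp(−qT) = exp(−0.037·1.25) = 0.9548;  exp(−rT) = exp(−0.054·1.25) = 0.9347
N(d₁) = N(0.19) = 0.5753;  N(d₂) = N(-0.09) = 0.4641
C = 140·0.9548·0.5753 − 141·0.9347·0.4641 = 76.9015 − 61.1650 = 15.7365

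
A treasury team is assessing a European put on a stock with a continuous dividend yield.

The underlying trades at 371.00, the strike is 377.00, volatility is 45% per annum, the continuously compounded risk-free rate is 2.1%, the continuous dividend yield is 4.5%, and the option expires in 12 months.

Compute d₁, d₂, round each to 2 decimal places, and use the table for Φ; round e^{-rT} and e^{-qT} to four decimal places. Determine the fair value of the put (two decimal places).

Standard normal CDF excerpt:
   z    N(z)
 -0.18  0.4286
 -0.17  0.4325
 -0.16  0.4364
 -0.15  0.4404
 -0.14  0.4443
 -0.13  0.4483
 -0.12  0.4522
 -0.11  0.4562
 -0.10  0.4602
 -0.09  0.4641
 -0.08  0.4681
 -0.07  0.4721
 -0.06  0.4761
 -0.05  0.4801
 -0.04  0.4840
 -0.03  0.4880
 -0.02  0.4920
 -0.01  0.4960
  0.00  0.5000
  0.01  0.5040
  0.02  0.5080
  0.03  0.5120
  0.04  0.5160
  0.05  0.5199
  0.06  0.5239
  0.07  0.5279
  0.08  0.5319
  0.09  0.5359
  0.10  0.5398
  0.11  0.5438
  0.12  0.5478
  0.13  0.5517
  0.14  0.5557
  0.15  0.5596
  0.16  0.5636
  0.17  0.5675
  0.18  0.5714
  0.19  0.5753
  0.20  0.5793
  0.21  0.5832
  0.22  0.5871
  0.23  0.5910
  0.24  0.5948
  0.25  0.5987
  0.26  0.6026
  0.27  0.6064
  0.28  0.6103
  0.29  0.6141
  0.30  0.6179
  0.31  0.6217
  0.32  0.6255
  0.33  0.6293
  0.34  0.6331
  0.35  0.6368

σ√T = 0.45 × 1.0000 = 0.4500
d₁ = [ln(371/377) + (0.021 − 0.045 + 0.45²/2)·1] / 0.4500 = [-0.0160 + 0.0773] / 0.4500 = 0.1360 which rounds to 0.14
d₂ = d₁ − σ√T = 0.1360 − 0.4500 = -0.3140 which rounds to -0.31
exp(−qT) = exp(−0.045·1) = 0.9560;  exp(−rT) = exp(−0.021·1) = 0.9792
N(−d₂) = N(0.31) = 0.6217;  N(−d₁) = N(-0.14) = 0.4443
P = 377·0.9792·0.6217 − 371·0.9560·0.4443 = 229.5058 − 157.5825 = 71.9232

71.92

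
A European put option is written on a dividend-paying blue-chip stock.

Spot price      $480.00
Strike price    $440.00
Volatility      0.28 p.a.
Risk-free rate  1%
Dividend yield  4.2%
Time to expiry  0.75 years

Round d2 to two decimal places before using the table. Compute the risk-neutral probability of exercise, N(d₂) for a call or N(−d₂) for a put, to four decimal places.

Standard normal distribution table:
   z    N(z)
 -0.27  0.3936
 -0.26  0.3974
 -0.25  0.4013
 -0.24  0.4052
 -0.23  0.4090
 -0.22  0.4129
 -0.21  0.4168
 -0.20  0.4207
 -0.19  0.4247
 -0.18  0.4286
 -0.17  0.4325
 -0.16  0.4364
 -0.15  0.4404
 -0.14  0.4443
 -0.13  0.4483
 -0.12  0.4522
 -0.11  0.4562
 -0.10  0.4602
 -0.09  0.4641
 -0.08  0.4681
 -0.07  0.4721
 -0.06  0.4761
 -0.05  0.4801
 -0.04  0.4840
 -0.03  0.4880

0.4443

σ√T = 0.28 × 0.8660 = 0.2425
ln(S/K) + (r − q + σ²/2)T = ln(480/440) + (0.01 − 0.042 + 0.28²/2)·0.75 = 0.0870 + 0.0054 = 0.0924
d₁ = 0.0924 / 0.2425 = 0.3811 ⇒ 0.38
d₂ = d₁ − σ√T = 0.3811 − 0.2425 = 0.1386 ⇒ 0.14
Risk-neutral Pr[S_T < K] = N(−d₂) = N(-0.14) = 0.4443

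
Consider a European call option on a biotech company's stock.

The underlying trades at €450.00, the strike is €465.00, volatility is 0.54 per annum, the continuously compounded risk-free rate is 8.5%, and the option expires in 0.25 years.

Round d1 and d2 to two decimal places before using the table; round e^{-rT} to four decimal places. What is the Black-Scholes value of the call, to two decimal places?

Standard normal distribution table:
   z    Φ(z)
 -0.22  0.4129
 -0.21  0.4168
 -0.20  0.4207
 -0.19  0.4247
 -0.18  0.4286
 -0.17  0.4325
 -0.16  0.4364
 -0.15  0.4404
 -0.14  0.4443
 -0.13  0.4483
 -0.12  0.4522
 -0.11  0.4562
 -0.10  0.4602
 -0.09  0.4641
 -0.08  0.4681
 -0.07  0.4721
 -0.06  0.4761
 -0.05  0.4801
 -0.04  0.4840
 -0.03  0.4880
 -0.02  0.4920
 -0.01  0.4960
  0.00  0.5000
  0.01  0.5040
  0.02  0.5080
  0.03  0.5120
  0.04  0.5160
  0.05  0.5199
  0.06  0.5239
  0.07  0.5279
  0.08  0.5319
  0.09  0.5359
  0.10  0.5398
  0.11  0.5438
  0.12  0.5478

€46.04

T = 0.25;  σ√T = 0.2700
d₁ = [ln(450/465) + (0.085 + 0.54²/2)·0.25] / 0.2700 = [-0.0328 + 0.0577] / 0.2700 = 0.0923 which rounds to 0.09
d₂ = d₁ − σ√T = 0.0923 − 0.2700 = -0.1777 which rounds to -0.18
e^(−rT) = e^(−0.085·0.25) = 0.9790
C = 450·N(0.09) − 465·0.9790·N(-0.18) = 450·0.5359 − 465·0.9790·0.4286 = 241.1550 − 195.1137 = 46.0413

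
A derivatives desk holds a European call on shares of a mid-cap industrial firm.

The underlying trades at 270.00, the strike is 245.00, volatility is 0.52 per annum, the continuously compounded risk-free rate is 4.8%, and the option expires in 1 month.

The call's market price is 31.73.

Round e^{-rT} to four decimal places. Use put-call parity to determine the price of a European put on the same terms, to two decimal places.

exp(−rT) = exp(−0.048·0.08333) = 0.9960
Put-call parity: C − P = S − K·e^(−rT) = 270 − 245·0.9960 = 270 − 244.0200 = 25.9800
P = C − (C − P) = 31.73 − (25.9800) = 5.7500

5.75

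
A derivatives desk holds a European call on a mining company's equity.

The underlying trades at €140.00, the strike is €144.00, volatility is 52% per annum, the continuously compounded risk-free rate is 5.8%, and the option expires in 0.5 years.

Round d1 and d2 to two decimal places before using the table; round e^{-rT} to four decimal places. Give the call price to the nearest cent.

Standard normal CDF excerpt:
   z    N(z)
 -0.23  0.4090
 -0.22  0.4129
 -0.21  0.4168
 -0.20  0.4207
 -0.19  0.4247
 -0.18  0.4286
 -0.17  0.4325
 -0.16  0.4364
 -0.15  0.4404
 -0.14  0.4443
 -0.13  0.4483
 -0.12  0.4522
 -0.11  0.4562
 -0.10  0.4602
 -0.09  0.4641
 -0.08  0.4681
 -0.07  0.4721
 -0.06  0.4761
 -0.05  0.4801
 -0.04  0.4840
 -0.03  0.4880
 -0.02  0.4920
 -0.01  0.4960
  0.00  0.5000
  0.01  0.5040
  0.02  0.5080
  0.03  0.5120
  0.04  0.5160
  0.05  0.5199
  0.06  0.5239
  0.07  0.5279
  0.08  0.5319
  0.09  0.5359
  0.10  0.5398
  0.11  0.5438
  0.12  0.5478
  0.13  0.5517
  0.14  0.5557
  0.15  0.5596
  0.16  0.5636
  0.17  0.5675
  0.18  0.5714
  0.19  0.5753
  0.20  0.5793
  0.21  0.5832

σ√T = 0.52 × 0.7071 = 0.3677
d₁ = [ln(140/144) + (0.058 + ½·0.52²)·0.5] / (σ√T) = (-0.0282 + 0.0966) / 0.3677 = 0.1861 which rounds to 0.19
d₂ = 0.1861 − 0.3677 = -0.1816 which rounds to -0.18
exp(−rT) = exp(−0.058·0.5) = 0.9714
N(d₁) = N(0.19) = 0.5753;  N(d₂) = N(-0.18) = 0.4286
C = 140·0.5753 − 144·0.9714·0.4286 = 80.5420 − 59.9533 = 20.5887

€20.59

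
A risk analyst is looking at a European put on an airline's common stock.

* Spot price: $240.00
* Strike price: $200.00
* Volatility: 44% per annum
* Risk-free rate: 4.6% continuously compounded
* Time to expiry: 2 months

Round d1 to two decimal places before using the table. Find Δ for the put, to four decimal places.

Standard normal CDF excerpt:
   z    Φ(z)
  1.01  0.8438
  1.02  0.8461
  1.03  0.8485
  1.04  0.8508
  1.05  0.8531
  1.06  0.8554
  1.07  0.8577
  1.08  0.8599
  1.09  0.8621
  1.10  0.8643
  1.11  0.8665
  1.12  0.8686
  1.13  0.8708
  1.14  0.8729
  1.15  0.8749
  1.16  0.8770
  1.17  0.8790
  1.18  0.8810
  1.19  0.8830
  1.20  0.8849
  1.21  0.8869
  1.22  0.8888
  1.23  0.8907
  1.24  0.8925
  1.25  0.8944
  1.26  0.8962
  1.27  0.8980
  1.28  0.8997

σ√T = 0.44·√0.1667 = 0.1796
d₁ = [ln(240/200) + (0.046 + ½·0.44²)·0.1667] / (σ√T) = (0.1823 + 0.0238) / 0.1796 = 1.1475 ⇒ 1.15
N(d₁) = N(1.15) = 0.8749
Δ_put = N(d₁) − 1 = 0.8749 − 1 = -0.1251

-0.1251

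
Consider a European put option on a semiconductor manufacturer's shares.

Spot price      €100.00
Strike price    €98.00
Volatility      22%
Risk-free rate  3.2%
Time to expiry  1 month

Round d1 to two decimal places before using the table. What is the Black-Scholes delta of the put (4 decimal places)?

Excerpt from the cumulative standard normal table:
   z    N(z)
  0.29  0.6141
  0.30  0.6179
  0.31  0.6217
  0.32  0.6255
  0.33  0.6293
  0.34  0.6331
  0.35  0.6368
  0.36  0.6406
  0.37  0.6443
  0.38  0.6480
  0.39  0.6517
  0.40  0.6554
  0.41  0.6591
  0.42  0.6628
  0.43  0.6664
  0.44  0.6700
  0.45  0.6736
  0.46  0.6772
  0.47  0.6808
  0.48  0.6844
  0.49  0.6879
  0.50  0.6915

σ√T = 0.22·√0.08333 = 0.0635
ln(S/K) + (r + σ²/2)T = ln(100/98) + (0.032 + 0.22²/2)·0.08333 = 0.0202 + 0.0047 = 0.0249
d₁ = 0.0249 / 0.0635 = 0.3919 ⇒ 0.39
N(d₁) = N(0.39) = 0.6517
Δ_put = N(d₁) − 1 = 0.6517 − 1 = -0.3483

-0.3483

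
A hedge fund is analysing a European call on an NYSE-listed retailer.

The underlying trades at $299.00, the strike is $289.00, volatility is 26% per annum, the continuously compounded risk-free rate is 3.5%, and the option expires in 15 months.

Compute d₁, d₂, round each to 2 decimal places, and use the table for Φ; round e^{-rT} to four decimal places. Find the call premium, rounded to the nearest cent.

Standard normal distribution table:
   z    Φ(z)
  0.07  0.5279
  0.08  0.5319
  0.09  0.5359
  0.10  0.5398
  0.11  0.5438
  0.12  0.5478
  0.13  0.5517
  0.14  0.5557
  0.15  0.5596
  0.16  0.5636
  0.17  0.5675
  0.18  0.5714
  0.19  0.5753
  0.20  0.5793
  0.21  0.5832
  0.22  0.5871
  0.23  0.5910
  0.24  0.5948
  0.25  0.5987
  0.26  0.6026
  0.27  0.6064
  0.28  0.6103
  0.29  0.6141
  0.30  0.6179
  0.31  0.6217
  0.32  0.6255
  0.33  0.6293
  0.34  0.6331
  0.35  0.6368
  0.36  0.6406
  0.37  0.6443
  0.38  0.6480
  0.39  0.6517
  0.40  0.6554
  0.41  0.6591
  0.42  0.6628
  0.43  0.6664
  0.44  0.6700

σ√T = 0.26·√1.25 = 0.2907
ln(S/K) + (r + σ²/2)T = ln(299/289) + (0.035 + 0.26²/2)·1.25 = 0.0340 + 0.0860 = 0.1200
d₁ = 0.1200 / 0.2907 = 0.4129 → 0.41
d₂ = d₁ − σ√T = 0.4129 − 0.2907 = 0.1222 → 0.12
e^(−rT) = e^(−0.035·1.25) = 0.9572
N(d₁) = N(0.41) = 0.6591;  N(d₂) = N(0.12) = 0.5478
C = 299·0.6591 − 289·0.9572·0.5478 = 197.0709 − 151.5384 = 45.5325

$45.53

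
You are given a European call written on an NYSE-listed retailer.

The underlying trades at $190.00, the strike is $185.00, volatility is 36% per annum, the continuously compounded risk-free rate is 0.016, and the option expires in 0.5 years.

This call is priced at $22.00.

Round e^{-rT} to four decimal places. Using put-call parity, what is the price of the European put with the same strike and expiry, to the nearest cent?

exp(−rT) = exp(−0.016·0.5) = 0.9920
Put-call parity: C − P = S − K·e^(−rT) = 190 − 185·0.9920 = 190 − 183.5200 = 6.4800
P = C − (C − P) = 22.00 − (6.4800) = 15.5200

$15.52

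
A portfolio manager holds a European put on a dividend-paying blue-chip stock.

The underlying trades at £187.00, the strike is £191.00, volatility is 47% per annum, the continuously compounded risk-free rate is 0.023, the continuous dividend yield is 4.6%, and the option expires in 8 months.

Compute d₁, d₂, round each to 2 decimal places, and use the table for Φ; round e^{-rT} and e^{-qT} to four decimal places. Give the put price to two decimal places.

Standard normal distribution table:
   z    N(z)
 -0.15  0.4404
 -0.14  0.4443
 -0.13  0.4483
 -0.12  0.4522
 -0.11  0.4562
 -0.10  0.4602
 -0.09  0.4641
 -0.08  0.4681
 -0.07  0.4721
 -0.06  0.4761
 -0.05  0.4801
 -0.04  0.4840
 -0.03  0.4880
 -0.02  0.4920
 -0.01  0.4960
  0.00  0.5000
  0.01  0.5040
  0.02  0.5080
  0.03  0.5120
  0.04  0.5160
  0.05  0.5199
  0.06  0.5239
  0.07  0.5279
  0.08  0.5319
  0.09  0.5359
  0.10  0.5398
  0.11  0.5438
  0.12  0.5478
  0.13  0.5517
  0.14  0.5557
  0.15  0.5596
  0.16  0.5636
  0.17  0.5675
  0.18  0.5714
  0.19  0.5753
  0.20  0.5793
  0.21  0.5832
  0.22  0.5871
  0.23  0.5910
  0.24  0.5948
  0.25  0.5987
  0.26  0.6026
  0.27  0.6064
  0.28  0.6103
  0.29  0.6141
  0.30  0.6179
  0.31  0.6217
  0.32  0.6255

£32.05

T = 0.6667;  σ√T = 0.3838
d₁ = [ln(187/191) + (0.023 − 0.046 + ½·0.47²)·0.6667] / (σ√T) = (-0.0212 + 0.0583) / 0.3838 = 0.0968 ⇒ 0.10
d₂ = 0.0968 − 0.3838 = -0.2870 ⇒ -0.29
exp(−qT) = exp(−0.046·0.6667) = 0.9698;  exp(−rT) = exp(−0.023·0.6667) = 0.9848
N(−d₂) = N(0.29) = 0.6141;  N(−d₁) = N(-0.10) = 0.4602
P = 191·0.9848·0.6141 − 187·0.9698·0.4602 = 115.5102 − 83.4585 = 32.0518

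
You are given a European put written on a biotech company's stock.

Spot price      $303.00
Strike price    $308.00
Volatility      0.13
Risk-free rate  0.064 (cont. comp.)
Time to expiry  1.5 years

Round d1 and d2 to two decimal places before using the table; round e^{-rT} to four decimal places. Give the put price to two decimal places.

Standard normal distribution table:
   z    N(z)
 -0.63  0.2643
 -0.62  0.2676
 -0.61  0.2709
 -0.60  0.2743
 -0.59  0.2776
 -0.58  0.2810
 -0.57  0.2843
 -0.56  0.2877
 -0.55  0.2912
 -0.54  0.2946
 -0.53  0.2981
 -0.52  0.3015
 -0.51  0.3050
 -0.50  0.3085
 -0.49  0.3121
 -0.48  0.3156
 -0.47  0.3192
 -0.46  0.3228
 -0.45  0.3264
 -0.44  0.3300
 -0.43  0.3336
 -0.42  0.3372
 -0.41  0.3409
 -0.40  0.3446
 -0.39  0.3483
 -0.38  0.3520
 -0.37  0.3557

σ√T = 0.13·√1.5 = 0.1592
d₁ = [ln(303/308) + (0.064 + ½·0.13²)·1.5] / (σ√T) = (-0.0164 + 0.1087) / 0.1592 = 0.5798 ≈ 0.58
d₂ = 0.5798 − 0.1592 = 0.4205 ≈ 0.42
exp(−rT) = exp(−0.064·1.5) = 0.9085
N(−d₂) = N(-0.42) = 0.3372;  N(−d₁) = N(-0.58) = 0.2810
P = 308·0.9085·0.3372 − 303·0.2810 = 94.3546 − 85.1430 = 9.2116

$9.21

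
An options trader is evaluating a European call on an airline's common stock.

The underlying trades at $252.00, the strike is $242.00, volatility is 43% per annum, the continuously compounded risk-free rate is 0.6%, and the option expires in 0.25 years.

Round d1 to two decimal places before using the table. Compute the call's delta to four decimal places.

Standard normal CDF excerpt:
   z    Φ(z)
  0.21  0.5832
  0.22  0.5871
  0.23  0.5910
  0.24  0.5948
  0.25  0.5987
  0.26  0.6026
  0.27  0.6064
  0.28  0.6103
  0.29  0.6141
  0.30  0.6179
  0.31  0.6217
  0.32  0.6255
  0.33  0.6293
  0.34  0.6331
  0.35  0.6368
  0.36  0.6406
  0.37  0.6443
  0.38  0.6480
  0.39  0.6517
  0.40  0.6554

T = 0.25;  σ√T = 0.2150
d₁ = [ln(252/242) + (0.006 + ½·0.43²)·0.25] / (σ√T) = (0.0405 + 0.0246) / 0.2150 = 0.3028 ≈ 0.30
N(d₁) = N(0.30) = 0.6179
Δ_call = N(d₁) = 0.6179

0.6179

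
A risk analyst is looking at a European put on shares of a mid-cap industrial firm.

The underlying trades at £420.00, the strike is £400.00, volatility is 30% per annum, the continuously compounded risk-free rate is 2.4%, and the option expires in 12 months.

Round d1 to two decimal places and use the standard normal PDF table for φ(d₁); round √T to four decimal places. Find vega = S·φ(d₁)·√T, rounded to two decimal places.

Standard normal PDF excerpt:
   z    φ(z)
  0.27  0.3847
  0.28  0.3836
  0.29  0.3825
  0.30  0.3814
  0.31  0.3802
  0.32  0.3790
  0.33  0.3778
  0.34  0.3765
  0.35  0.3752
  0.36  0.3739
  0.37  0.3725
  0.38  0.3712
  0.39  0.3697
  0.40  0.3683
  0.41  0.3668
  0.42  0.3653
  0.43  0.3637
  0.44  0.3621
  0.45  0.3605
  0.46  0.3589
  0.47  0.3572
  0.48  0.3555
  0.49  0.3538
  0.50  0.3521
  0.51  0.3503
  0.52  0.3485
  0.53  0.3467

T = 1;  σ√T = 0.3000
d₁ = [ln(420/400) + (0.024 + ½·0.3²)·1] / (σ√T) = (0.0488 + 0.0690) / 0.3000 = 0.3926 ⇒ 0.39
√T = √1 = 1.0000
φ(d₁) = φ(0.39) = 0.3697
vega = S·φ(d₁)·√T = 420·0.3697·1.0000 = 155.2740
(The call has the same vega.)

155.27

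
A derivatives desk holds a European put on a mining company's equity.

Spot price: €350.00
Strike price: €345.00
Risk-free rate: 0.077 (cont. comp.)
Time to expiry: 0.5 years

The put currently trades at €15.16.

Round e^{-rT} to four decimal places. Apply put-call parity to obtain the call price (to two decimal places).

€33.20

exp(−rT) = exp(−0.077·0.5) = 0.9622
Put-call parity: C − P = S − K·e^(−rT) = 350 − 345·0.9622 = 350 − 331.9590 = 18.0410
C = P + (C − P) = 15.16 + (18.0410) = 33.2010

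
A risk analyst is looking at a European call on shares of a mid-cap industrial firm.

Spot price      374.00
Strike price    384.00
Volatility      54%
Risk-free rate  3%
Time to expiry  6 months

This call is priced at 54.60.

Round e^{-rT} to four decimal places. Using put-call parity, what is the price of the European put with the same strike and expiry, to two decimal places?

58.88

e^(−rT) = e^(−0.03·0.5) = 0.9851
Put-call parity: C − P = S − K·e^(−rT) = 374 − 384·0.9851 = 374 − 378.2784 = -4.2784
P = C − (C − P) = 54.60 − (-4.2784) = 58.8784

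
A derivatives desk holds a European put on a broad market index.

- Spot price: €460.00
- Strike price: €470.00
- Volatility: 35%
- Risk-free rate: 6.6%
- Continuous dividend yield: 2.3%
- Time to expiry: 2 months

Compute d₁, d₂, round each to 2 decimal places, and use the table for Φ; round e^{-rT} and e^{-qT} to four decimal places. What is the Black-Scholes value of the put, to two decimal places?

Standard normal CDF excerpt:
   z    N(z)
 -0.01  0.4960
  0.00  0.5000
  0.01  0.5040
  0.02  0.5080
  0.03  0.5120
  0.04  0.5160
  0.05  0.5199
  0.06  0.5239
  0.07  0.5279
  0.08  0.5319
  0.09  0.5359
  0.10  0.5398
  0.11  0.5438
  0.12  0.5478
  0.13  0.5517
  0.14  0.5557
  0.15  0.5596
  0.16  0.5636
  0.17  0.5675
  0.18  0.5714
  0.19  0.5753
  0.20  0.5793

σ√T = 0.35·√0.1667 = 0.1429
ln(S/K) + (r − q + σ²/2)T = ln(460/470) + (0.066 − 0.023 + 0.35²/2)·0.1667 = -0.0215 + 0.0174 = -0.0041
d₁ = -0.0041 / 0.1429 = -0.0289 ⇒ -0.03
d₂ = d₁ − σ√T = -0.0289 − 0.1429 = -0.1718 ⇒ -0.17
e^(−qT) = e^(−0.023·0.1667) = 0.9962;  e^(−rT) = e^(−0.066·0.1667) = 0.9891
N(−d₂) = N(0.17) = 0.5675;  N(−d₁) = N(0.03) = 0.5120
P = 470·0.9891·0.5675 − 460·0.9962·0.5120 = 263.8177 − 234.6250 = 29.1927

€29.19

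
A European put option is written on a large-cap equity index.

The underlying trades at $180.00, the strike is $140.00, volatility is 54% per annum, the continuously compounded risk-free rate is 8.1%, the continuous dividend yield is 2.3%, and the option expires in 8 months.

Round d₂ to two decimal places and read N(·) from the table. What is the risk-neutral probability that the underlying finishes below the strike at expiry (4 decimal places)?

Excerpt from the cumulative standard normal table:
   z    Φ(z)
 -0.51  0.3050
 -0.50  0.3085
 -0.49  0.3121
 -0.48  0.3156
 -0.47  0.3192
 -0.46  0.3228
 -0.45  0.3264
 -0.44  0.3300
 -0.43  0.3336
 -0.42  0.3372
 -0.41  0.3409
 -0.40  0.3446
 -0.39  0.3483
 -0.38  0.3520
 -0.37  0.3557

σ√T = 0.54·√0.6667 = 0.4409
d₁ = [ln(180/140) + (0.081 − 0.023 + ½·0.54²)·0.6667] / (σ√T) = (0.2513 + 0.1359) / 0.4409 = 0.8781 → 0.88
d₂ = 0.8781 − 0.4409 = 0.4372 → 0.44
Pr(exercise) under Q = N(−d₂) = N(-0.44) = 0.3300

0.3300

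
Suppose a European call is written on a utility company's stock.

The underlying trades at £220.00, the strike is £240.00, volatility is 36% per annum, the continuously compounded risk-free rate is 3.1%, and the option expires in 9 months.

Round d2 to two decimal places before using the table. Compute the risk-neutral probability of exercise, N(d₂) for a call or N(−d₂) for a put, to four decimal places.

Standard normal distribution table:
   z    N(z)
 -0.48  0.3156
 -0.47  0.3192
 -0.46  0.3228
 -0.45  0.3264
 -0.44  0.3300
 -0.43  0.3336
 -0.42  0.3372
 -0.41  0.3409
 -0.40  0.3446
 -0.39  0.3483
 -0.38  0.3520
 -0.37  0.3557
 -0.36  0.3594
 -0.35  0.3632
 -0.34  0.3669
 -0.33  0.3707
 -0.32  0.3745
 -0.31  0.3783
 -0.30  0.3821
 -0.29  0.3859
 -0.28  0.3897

0.3594

σ√T = 0.36 × 0.8660 = 0.3118
d₁ = [ln(220/240) + (0.031 + 0.36²/2)·0.75] / 0.3118 = [-0.0870 + 0.0718] / 0.3118 = -0.0486 → -0.05
d₂ = d₁ − σ√T = -0.0486 − 0.3118 = -0.3604 → -0.36
Risk-neutral Pr[S_T > K] = N(d₂) = N(-0.36) = 0.3594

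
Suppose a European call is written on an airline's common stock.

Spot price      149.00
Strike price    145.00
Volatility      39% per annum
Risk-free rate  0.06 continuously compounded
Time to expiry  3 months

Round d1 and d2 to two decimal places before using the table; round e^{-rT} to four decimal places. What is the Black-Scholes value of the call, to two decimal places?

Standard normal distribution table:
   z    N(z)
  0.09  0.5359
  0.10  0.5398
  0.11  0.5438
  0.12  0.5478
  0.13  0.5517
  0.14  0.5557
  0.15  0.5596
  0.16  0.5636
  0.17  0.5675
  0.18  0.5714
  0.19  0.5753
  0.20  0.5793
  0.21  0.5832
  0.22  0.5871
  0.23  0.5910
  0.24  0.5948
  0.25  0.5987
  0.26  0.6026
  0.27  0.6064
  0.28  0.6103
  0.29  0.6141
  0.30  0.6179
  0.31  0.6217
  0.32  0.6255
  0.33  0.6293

σ√T = 0.39·√0.25 = 0.1950
d₁ = [ln(149/145) + (0.06 + ½·0.39²)·0.25] / (σ√T) = (0.0272 + 0.0340) / 0.1950 = 0.3140 which rounds to 0.31
d₂ = 0.3140 − 0.1950 = 0.1190 which rounds to 0.12
exp(−rT) = exp(−0.06·0.25) = 0.9851
N(d₁) = N(0.31) = 0.6217;  N(d₂) = N(0.12) = 0.5478
C = 149·0.6217 − 145·0.9851·0.5478 = 92.6333 − 78.2475 = 14.3858

14.39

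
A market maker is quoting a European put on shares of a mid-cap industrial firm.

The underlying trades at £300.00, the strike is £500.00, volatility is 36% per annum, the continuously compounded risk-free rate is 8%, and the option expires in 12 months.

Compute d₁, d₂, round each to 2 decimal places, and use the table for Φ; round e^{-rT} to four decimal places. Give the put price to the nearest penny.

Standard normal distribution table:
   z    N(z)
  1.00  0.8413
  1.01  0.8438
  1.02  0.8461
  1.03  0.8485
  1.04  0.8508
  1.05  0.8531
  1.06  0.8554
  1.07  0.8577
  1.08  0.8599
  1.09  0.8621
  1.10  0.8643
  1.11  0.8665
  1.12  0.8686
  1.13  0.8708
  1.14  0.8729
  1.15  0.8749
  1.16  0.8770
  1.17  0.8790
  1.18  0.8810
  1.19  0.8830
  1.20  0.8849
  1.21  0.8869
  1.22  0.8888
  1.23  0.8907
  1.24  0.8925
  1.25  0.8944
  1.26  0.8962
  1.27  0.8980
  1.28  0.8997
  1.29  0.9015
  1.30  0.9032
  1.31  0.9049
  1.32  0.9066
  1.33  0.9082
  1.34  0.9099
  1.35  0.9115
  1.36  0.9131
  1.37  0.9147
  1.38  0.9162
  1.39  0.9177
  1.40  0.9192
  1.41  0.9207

σ√T = 0.36 × 1.0000 = 0.3600
ln(S/K) + (r + σ²/2)T = ln(300/500) + (0.08 + 0.36²/2)·1 = -0.5108 + 0.1448 = -0.3660
d₁ = -0.3660 / 0.3600 = -1.0167 ⇒ -1.02
d₂ = d₁ − σ√T = -1.0167 − 0.3600 = -1.3767 ⇒ -1.38
e^(−rT) = e^(−0.08·1) = 0.9231
N(−d₂) = N(1.38) = 0.9162;  N(−d₁) = N(1.02) = 0.8461
P = 500·0.9231·0.9162 − 300·0.8461 = 422.8721 − 253.8300 = 169.0421

£169.04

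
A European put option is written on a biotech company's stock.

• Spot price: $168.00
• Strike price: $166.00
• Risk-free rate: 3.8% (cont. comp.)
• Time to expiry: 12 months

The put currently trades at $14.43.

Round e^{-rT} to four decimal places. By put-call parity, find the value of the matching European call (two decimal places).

e^(−rT) = e^(−0.038·1) = 0.9627
Put-call parity: C − P = S − K·e^(−rT) = 168 − 166·0.9627 = 168 − 159.8082 = 8.1918
C = P + (C − P) = 14.43 + (8.1918) = 22.6218

$22.62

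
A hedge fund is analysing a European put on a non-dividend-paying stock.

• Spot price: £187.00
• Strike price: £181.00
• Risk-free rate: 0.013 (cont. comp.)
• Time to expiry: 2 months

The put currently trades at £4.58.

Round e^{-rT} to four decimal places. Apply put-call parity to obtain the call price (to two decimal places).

exp(−rT) = exp(−0.013·0.1667) = 0.9978
Put-call parity: C − P = S − K·e^(−rT) = 187 − 181·0.9978 = 187 − 180.6018 = 6.3982
C = P + (C − P) = 4.58 + (6.3982) = 10.9782

£10.98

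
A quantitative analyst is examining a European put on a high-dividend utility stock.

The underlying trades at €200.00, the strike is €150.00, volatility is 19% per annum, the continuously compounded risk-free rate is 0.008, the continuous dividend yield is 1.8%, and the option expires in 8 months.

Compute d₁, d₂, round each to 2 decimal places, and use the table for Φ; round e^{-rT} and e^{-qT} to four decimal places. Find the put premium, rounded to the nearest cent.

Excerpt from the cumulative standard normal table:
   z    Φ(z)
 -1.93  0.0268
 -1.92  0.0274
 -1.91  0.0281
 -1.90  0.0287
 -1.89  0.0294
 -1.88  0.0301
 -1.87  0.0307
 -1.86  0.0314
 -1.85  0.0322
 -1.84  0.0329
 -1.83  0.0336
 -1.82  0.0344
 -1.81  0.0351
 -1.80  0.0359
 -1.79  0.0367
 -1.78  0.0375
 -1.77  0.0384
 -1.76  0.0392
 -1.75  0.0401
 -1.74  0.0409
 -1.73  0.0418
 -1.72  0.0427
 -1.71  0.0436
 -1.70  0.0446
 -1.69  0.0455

σ√T = 0.19 × 0.8165 = 0.1551
d₁ = [ln(200/150) + (0.008 − 0.018 + 0.19²/2)·0.6667] / 0.1551 = [0.2877 + 0.0054] / 0.1551 = 1.8890 ≈ 1.89
d₂ = d₁ − σ√T = 1.8890 − 0.1551 = 1.7339 ≈ 1.73
exp(−qT) = exp(−0.018·0.6667) = 0.9881;  exp(−rT) = exp(−0.008·0.6667) = 0.9947
N(−d₂) = N(-1.73) = 0.0418;  N(−d₁) = N(-1.89) = 0.0294
P = 150·0.9947·0.0418 − 200·0.9881·0.0294 = 6.2368 − 5.8100 = 0.4267

€0.43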